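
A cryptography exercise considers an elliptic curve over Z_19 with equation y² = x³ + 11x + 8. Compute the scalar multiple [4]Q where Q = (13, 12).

(13, 12)

Repeated addition: build up to 4Q.
2Q: tangent at (13, 12): λ = (3·13² + 11)/(2·12) ≡ 5/5. 5⁻¹ ≡ 4 (mod 19), so λ ≡ 5·4 ≡ 1.
  x = λ² - 13 - 13 = 1 - 26 ≡ 13; y = λ·(13 - 13) - 12 ≡ 7. → (13, 7)
3Q: (13, 7) + (13, 12): same x and y₁ ≡ -y₂, so the sum is O.
4Q: O + (13, 12) = (13, 12) (identity).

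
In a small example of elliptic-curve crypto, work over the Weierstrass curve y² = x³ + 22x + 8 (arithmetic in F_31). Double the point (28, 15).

tangent at (28, 15): λ = (3·28² + 22)/(2·15) ≡ 18/30. 30⁻¹ ≡ 30 (mod 31), so λ ≡ 18·30 ≡ 13.
  x = λ² - 28 - 28 = 169 - 56 ≡ 20; y = λ·(28 - 20) - 15 ≡ 27. → (20, 27)

(20, 27)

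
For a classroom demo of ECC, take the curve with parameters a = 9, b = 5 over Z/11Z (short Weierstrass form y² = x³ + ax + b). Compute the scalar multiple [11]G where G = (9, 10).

Repeated addition: build up to 11G.
2G: tangent at (9, 10): λ = (3·9² + 9)/(2·10) ≡ 10/9. 9⁻¹ ≡ 5 (mod 11) since 9·5 = 45 ≡ 1, so λ ≡ 10·5 ≡ 6.
  x = λ² - 9 - 9 = 36 - 18 ≡ 7; y = λ·(9 - 7) - 10 ≡ 2. → (7, 2)
3G: (7, 2) + (9, 10). λ = (10 - 2)/(9 - 7) ≡ 8/2 mod 11. 2⁻¹ ≡ 6 (mod 11), so λ ≡ 4.
  x = λ² - 7 - 9 = 16 - 16 ≡ 0; y = λ·(7 - 0) - 2 ≡ 4. → (0, 4)
4G: (0, 4) + (9, 10). λ = (10 - 4)/(9 - 0) ≡ 6/9 mod 11. 9⁻¹ ≡ 5 (mod 11) since 9·5 = 45 ≡ 1, so λ ≡ 8.
  x = λ² - 0 - 9 = 64 - 9 ≡ 0; y = λ·(0 - 0) - 4 ≡ 7. → (0, 7)
5G: (0, 7) + (9, 10). λ = (10 - 7)/(9 - 0) ≡ 3/9 mod 11. 9⁻¹ ≡ 5 (mod 11), so λ ≡ 4.
  x = λ² - 0 - 9 = 16 - 9 ≡ 7; y = λ·(0 - 7) - 7 ≡ 9. → (7, 9)
6G: (7, 9) + (9, 10). λ = (10 - 9)/(9 - 7) ≡ 1/2 mod 11. 2⁻¹ ≡ 6 (mod 11) since 2·6 = 12 ≡ 1, so λ ≡ 6.
  x = λ² - 7 - 9 = 36 - 16 ≡ 9; y = λ·(7 - 9) - 9 ≡ 1. → (9, 1)
7G: (9, 1) + (9, 10): same x and y₁ ≡ -y₂, so the sum is ∞.
8G: ∞ + (9, 10) = (9, 10) (identity).
9G: tangent at (9, 10): λ = (3·9² + 9)/(2·10) ≡ 10/9. 9⁻¹ ≡ 5 (mod 11) since 9·5 = 45 ≡ 1, so λ ≡ 10·5 ≡ 6.
  x = λ² - 9 - 9 = 36 - 18 ≡ 7; y = λ·(9 - 7) - 10 ≡ 2. → (7, 2)
10G: (7, 2) + (9, 10). λ = (10 - 2)/(9 - 7) ≡ 8/2 mod 11. 2⁻¹ ≡ 6 (mod 11), so λ ≡ 4.
  x = λ² - 7 - 9 = 16 - 16 ≡ 0; y = λ·(7 - 0) - 2 ≡ 4. → (0, 4)
11G: (0, 4) + (9, 10). λ = (10 - 4)/(9 - 0) ≡ 6/9 mod 11. 9⁻¹ ≡ 5 (mod 11) since 9·5 = 45 ≡ 1, so λ ≡ 8.
  x = λ² - 0 - 9 = 64 - 9 ≡ 0; y = λ·(0 - 0) - 4 ≡ 7. → (0, 7)

(0, 7)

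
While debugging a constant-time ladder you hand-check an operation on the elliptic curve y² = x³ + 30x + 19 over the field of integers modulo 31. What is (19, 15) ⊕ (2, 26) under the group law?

(19, 16)

(19, 15) + (2, 26). λ = (26 - 15)/(2 - 19) ≡ 11/14 mod 31. 14⁻¹ ≡ 20 (mod 31), so λ ≡ 3.
  x = λ² - 19 - 2 = 9 - 21 ≡ 19; y = λ·(19 - 19) - 15 ≡ 16. → (19, 16)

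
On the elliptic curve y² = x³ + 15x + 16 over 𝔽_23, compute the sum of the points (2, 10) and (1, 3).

(0, 4)

(2, 10) + (1, 3). λ = (3 - 10)/(1 - 2) ≡ 16/22 mod 23. 22⁻¹ ≡ 22 (mod 23), so λ ≡ 7.
  x = λ² - 2 - 1 = 49 - 3 ≡ 0; y = λ·(2 - 0) - 10 ≡ 4. → (0, 4)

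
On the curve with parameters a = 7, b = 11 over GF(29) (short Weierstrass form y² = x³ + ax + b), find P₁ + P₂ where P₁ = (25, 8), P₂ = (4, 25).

(24, 5)

(25, 8) + (4, 25). λ = (25 - 8)/(4 - 25) ≡ 17/8 mod 29. 8⁻¹ ≡ 11 (mod 29) since 8·11 = 88 ≡ 1, so λ ≡ 13.
  x = λ² - 25 - 4 = 169 - 29 ≡ 24; y = λ·(25 - 24) - 8 ≡ 5. → (24, 5)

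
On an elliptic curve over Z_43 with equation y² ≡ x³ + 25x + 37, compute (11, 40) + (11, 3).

The two points share x = 11 and their y-coordinates satisfy 40 + 3 ≡ 0 (mod 43), so they are inverses. Their sum is O.

O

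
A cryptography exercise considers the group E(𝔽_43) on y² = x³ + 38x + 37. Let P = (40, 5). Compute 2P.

(16, 22)

tangent at (40, 5): λ = (3·40² + 38)/(2·5) ≡ 22/10. 10⁻¹ ≡ 13 (mod 43), so λ ≡ 22·13 ≡ 28.
  x = λ² - 40 - 40 = 784 - 80 ≡ 16; y = λ·(40 - 16) - 5 ≡ 22. → (16, 22)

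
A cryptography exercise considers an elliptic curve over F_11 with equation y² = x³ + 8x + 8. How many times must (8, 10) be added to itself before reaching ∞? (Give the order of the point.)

4

2P: tangent at (8, 10): λ = (3·8² + 8)/(2·10) ≡ 2/9. 9⁻¹ ≡ 5 (mod 11), so λ ≡ 2·5 ≡ 10.
  x = λ² - 8 - 8 = 100 - 16 ≡ 7; y = λ·(8 - 7) - 10 ≡ 0. → (7, 0)
3P: (7, 0) + (8, 10). λ = (10 - 0)/(8 - 7) ≡ 10/1 mod 11. 1⁻¹ ≡ 1 (mod 11), so λ ≡ 10.
  x = λ² - 7 - 8 = 100 - 15 ≡ 8; y = λ·(7 - 8) - 0 ≡ 1. → (8, 1)
4P: (8, 1) + (8, 10): same x and y₁ ≡ -y₂, so the sum is ∞.
4P = ∞, so the order is 4.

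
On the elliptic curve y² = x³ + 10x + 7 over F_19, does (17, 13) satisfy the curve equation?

yes

y² = 13² ≡ 17; x³ + 10x + 7 = 5090 ≡ 17 (mod 19). 17 = 17.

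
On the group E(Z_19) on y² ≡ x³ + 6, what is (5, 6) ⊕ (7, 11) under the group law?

(5, 6) + (7, 11). λ = (11 - 6)/(7 - 5) ≡ 5/2 mod 19. 2⁻¹ ≡ 10 (mod 19) since 2·10 = 20 ≡ 1, so λ ≡ 12.
  x = λ² - 5 - 7 = 144 - 12 ≡ 18; y = λ·(5 - 18) - 6 ≡ 9. → (18, 9)

(18, 9)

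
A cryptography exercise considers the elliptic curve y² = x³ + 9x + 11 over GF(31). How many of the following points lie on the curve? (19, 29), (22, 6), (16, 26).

1

(19, 29): 29² ≡ 4, rhs ≡ 4 → on.
(22, 6): 6² ≡ 5, rhs ≡ 7 → off.
(16, 26): 26² ≡ 25, rhs ≡ 4 → off.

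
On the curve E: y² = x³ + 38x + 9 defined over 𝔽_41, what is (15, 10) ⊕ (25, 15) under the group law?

(32, 2)

(15, 10) + (25, 15). λ = (15 - 10)/(25 - 15) ≡ 5/10 mod 41. 10⁻¹ ≡ 37 (mod 41), so λ ≡ 21.
  x = λ² - 15 - 25 = 441 - 40 ≡ 32; y = λ·(15 - 32) - 10 ≡ 2. → (32, 2)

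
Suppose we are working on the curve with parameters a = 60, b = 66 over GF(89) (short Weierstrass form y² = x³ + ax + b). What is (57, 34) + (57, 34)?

(14, 88)

tangent at (57, 34): λ = (3·57² + 60)/(2·34) ≡ 17/68. 68⁻¹ ≡ 72 (mod 89), so λ ≡ 17·72 ≡ 67.
  x = λ² - 57 - 57 = 4489 - 114 ≡ 14; y = λ·(57 - 14) - 34 ≡ 88. → (14, 88)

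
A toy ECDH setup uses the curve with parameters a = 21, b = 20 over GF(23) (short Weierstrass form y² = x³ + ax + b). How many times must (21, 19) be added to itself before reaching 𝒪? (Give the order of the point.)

9

2P: tangent at (21, 19): λ = (3·21² + 21)/(2·19) ≡ 10/15. 15⁻¹ ≡ 20 (mod 23), so λ ≡ 10·20 ≡ 16.
  x = λ² - 21 - 21 = 256 - 42 ≡ 7; y = λ·(21 - 7) - 19 ≡ 21. → (7, 21)
3P: (7, 21) + (21, 19). λ = (19 - 21)/(21 - 7) ≡ 21/14 mod 23. 14⁻¹ ≡ 5 (mod 23), so λ ≡ 13.
  x = λ² - 7 - 21 = 169 - 28 ≡ 3; y = λ·(7 - 3) - 21 ≡ 8. → (3, 8)
4P: (3, 8) + (21, 19). λ = (19 - 8)/(21 - 3) ≡ 11/18 mod 23. 18⁻¹ ≡ 9 (mod 23), so λ ≡ 7.
  x = λ² - 3 - 21 = 49 - 24 ≡ 2; y = λ·(3 - 2) - 8 ≡ 22. → (2, 22)
5P: (2, 22) + (21, 19). λ = (19 - 22)/(21 - 2) ≡ 20/19 mod 23. 19⁻¹ ≡ 17 (mod 23), so λ ≡ 18.
  x = λ² - 2 - 21 = 324 - 23 ≡ 2; y = λ·(2 - 2) - 22 ≡ 1. → (2, 1)
6P: (2, 1) + (21, 19). λ = (19 - 1)/(21 - 2) ≡ 18/19 mod 23. 19⁻¹ ≡ 17 (mod 23), so λ ≡ 7.
  x = λ² - 2 - 21 = 49 - 23 ≡ 3; y = λ·(2 - 3) - 1 ≡ 15. → (3, 15)
7P: (3, 15) + (21, 19). λ = (19 - 15)/(21 - 3) ≡ 4/18 mod 23. 18⁻¹ ≡ 9 (mod 23), so λ ≡ 13.
  x = λ² - 3 - 21 = 169 - 24 ≡ 7; y = λ·(3 - 7) - 15 ≡ 2. → (7, 2)
8P: (7, 2) + (21, 19). λ = (19 - 2)/(21 - 7) ≡ 17/14 mod 23. 14⁻¹ ≡ 5 (mod 23), so λ ≡ 16.
  x = λ² - 7 - 21 = 256 - 28 ≡ 21; y = λ·(7 - 21) - 2 ≡ 4. → (21, 4)
9P: (21, 4) + (21, 19): same x and y₁ ≡ -y₂, so the sum is 𝒪.
9P = 𝒪, so the order is 9.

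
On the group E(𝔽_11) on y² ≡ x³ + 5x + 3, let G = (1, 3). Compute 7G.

Repeated addition: build up to 7G.
2G: tangent at (1, 3): λ = (3·1² + 5)/(2·3) ≡ 8/6. 6⁻¹ ≡ 2 (mod 11), so λ ≡ 8·2 ≡ 5.
  x = λ² - 1 - 1 = 25 - 2 ≡ 1; y = λ·(1 - 1) - 3 ≡ 8. → (1, 8)
3G: (1, 8) + (1, 3): same x and y₁ ≡ -y₂, so the sum is O.
4G: O + (1, 3) = (1, 3) (identity).
5G: tangent at (1, 3): λ = (3·1² + 5)/(2·3) ≡ 8/6. 6⁻¹ ≡ 2 (mod 11) since 6·2 = 12 ≡ 1, so λ ≡ 8·2 ≡ 5.
  x = λ² - 1 - 1 = 25 - 2 ≡ 1; y = λ·(1 - 1) - 3 ≡ 8. → (1, 8)
6G: (1, 8) + (1, 3): same x and y₁ ≡ -y₂, so the sum is O.
7G: O + (1, 3) = (1, 3) (identity).

(1, 3)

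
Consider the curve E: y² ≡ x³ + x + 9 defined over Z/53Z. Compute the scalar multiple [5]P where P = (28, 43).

Repeated addition: build up to 5P.
2P: tangent at (28, 43): λ = (3·28² + 1)/(2·43) ≡ 21/33. 33⁻¹ ≡ 45 (mod 53) since 33·45 = 1485 ≡ 1, so λ ≡ 21·45 ≡ 44.
  x = λ² - 28 - 28 = 1936 - 56 ≡ 25; y = λ·(28 - 25) - 43 ≡ 36. → (25, 36)
3P: (25, 36) + (28, 43). λ = (43 - 36)/(28 - 25) ≡ 7/3 mod 53. 3⁻¹ ≡ 18 (mod 53), so λ ≡ 20.
  x = λ² - 25 - 28 = 400 - 53 ≡ 29; y = λ·(25 - 29) - 36 ≡ 43. → (29, 43)
4P: (29, 43) + (28, 43). λ = (43 - 43)/(28 - 29) ≡ 0/52 mod 53. 52⁻¹ ≡ 52 (mod 53), so λ ≡ 0.
  x = λ² - 29 - 28 = 0 - 57 ≡ 49; y = λ·(29 - 49) - 43 ≡ 10. → (49, 10)
5P: (49, 10) + (28, 43). λ = (43 - 10)/(28 - 49) ≡ 33/32 mod 53. 32⁻¹ ≡ 5 (mod 53), so λ ≡ 6.
  x = λ² - 49 - 28 = 36 - 77 ≡ 12; y = λ·(49 - 12) - 10 ≡ 0. → (12, 0)

(12, 0)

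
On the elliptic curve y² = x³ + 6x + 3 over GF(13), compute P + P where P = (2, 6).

(8, 11)

tangent at (2, 6): λ = (3·2² + 6)/(2·6) ≡ 5/12. 12⁻¹ ≡ 12 (mod 13) since 12·12 = 144 ≡ 1, so λ ≡ 5·12 ≡ 8.
  x = λ² - 2 - 2 = 64 - 4 ≡ 8; y = λ·(2 - 8) - 6 ≡ 11. → (8, 11)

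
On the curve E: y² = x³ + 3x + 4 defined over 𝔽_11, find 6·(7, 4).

Write P = (7, 4).
Repeated addition: build up to 6P.
2P: tangent at (7, 4): λ = (3·7² + 3)/(2·4) ≡ 7/8. 8⁻¹ ≡ 7 (mod 11), so λ ≡ 7·7 ≡ 5.
  x = λ² - 7 - 7 = 25 - 14 ≡ 0; y = λ·(7 - 0) - 4 ≡ 9. → (0, 9)
3P: (0, 9) + (7, 4). λ = (4 - 9)/(7 - 0) ≡ 6/7 mod 11. 7⁻¹ ≡ 8 (mod 11), so λ ≡ 4.
  x = λ² - 0 - 7 = 16 - 7 ≡ 9; y = λ·(0 - 9) - 9 ≡ 10. → (9, 10)
4P: (9, 10) + (7, 4). λ = (4 - 10)/(7 - 9) ≡ 5/9 mod 11. 9⁻¹ ≡ 5 (mod 11), so λ ≡ 3.
  x = λ² - 9 - 7 = 9 - 16 ≡ 4; y = λ·(9 - 4) - 10 ≡ 5. → (4, 5)
5P: (4, 5) + (7, 4). λ = (4 - 5)/(7 - 4) ≡ 10/3 mod 11. 3⁻¹ ≡ 4 (mod 11), so λ ≡ 7.
  x = λ² - 4 - 7 = 49 - 11 ≡ 5; y = λ·(4 - 5) - 5 ≡ 10. → (5, 10)
6P: (5, 10) + (7, 4). λ = (4 - 10)/(7 - 5) ≡ 5/2 mod 11. 2⁻¹ ≡ 6 (mod 11), so λ ≡ 8.
  x = λ² - 5 - 7 = 64 - 12 ≡ 8; y = λ·(5 - 8) - 10 ≡ 10. → (8, 10)

(8, 10)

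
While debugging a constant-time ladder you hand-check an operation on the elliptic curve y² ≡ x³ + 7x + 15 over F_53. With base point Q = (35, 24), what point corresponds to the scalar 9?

(35, 24)

Repeated addition: build up to 9Q.
2Q: tangent at (35, 24): λ = (3·35² + 7)/(2·24) ≡ 25/48. 48⁻¹ ≡ 21 (mod 53), so λ ≡ 25·21 ≡ 48.
  x = λ² - 35 - 35 = 2304 - 70 ≡ 8; y = λ·(35 - 8) - 24 ≡ 0. → (8, 0)
3Q: (8, 0) + (35, 24). λ = (24 - 0)/(35 - 8) ≡ 24/27 mod 53. 27⁻¹ ≡ 2 (mod 53) since 27·2 = 54 ≡ 1, so λ ≡ 48.
  x = λ² - 8 - 35 = 2304 - 43 ≡ 35; y = λ·(8 - 35) - 0 ≡ 29. → (35, 29)
4Q: (35, 29) + (35, 24): same x and y₁ ≡ -y₂, so the sum is ∞.
5Q: ∞ + (35, 24) = (35, 24) (identity).
6Q: tangent at (35, 24): λ = (3·35² + 7)/(2·24) ≡ 25/48. 48⁻¹ ≡ 21 (mod 53), so λ ≡ 25·21 ≡ 48.
  x = λ² - 35 - 35 = 2304 - 70 ≡ 8; y = λ·(35 - 8) - 24 ≡ 0. → (8, 0)
7Q: (8, 0) + (35, 24). λ = (24 - 0)/(35 - 8) ≡ 24/27 mod 53. 27⁻¹ ≡ 2 (mod 53), so λ ≡ 48.
  x = λ² - 8 - 35 = 2304 - 43 ≡ 35; y = λ·(8 - 35) - 0 ≡ 29. → (35, 29)
8Q: (35, 29) + (35, 24): same x and y₁ ≡ -y₂, so the sum is ∞.
9Q: ∞ + (35, 24) = (35, 24) (identity).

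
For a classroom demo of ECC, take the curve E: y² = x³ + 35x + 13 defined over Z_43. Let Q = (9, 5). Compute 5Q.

(17, 19)

Double-and-add on 5 = (101)₂. Start with Q = (9, 5) for the leading 1-bit.
double: tangent at (9, 5): λ = (3·9² + 35)/(2·5) ≡ 20/10. 10⁻¹ ≡ 13 (mod 43), so λ ≡ 20·13 ≡ 2.
  x = λ² - 9 - 9 = 4 - 18 ≡ 29; y = λ·(9 - 29) - 5 ≡ 41. → (29, 41)
double: tangent at (29, 41): λ = (3·29² + 35)/(2·41) ≡ 21/39. 39⁻¹ ≡ 32 (mod 43) since 39·32 = 1248 ≡ 1, so λ ≡ 21·32 ≡ 27.
  x = λ² - 29 - 29 = 729 - 58 ≡ 26; y = λ·(29 - 26) - 41 ≡ 40. → (26, 40)
add Q: (26, 40) + (9, 5). λ = (5 - 40)/(9 - 26) ≡ 8/26 mod 43. 26⁻¹ ≡ 5 (mod 43) since 26·5 = 130 ≡ 1, so λ ≡ 40.
  x = λ² - 26 - 9 = 1600 - 35 ≡ 17; y = λ·(26 - 17) - 40 ≡ 19. → (17, 19)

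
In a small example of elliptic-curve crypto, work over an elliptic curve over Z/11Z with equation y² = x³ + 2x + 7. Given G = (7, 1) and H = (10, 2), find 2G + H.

First 2G:
Repeated addition: build up to 2G.
2G: tangent at (7, 1): λ = (3·7² + 2)/(2·1) ≡ 6/2. 2⁻¹ ≡ 6 (mod 11), so λ ≡ 6·6 ≡ 3.
  x = λ² - 7 - 7 = 9 - 14 ≡ 6; y = λ·(7 - 6) - 1 ≡ 2. → (6, 2)
2G = (6, 2).
Finally 2G + H:
(6, 2) + (10, 2). λ = (2 - 2)/(10 - 6) ≡ 0/4 mod 11. 4⁻¹ ≡ 3 (mod 11) since 4·3 = 12 ≡ 1, so λ ≡ 0.
  x = λ² - 6 - 10 = 0 - 16 ≡ 6; y = λ·(6 - 6) - 2 ≡ 9. → (6, 9)

(6, 9)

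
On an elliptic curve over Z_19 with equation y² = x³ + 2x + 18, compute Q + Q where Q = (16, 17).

tangent at (16, 17): λ = (3·16² + 2)/(2·17) ≡ 10/15. 15⁻¹ ≡ 14 (mod 19) since 15·14 = 210 ≡ 1, so λ ≡ 10·14 ≡ 7.
  x = λ² - 16 - 16 = 49 - 32 ≡ 17; y = λ·(16 - 17) - 17 ≡ 14. → (17, 14)

(17, 14)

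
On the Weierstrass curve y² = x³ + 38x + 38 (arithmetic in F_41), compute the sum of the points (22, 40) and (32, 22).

(22, 40) + (32, 22). λ = (22 - 40)/(32 - 22) ≡ 23/10 mod 41. 10⁻¹ ≡ 37 (mod 41) since 10·37 = 370 ≡ 1, so λ ≡ 31.
  x = λ² - 22 - 32 = 961 - 54 ≡ 5; y = λ·(22 - 5) - 40 ≡ 36. → (5, 36)

(5, 36)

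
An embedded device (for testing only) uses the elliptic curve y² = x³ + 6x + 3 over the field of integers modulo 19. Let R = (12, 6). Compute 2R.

(2, 17)

tangent at (12, 6): λ = (3·12² + 6)/(2·6) ≡ 1/12. 12⁻¹ ≡ 8 (mod 19), so λ ≡ 1·8 ≡ 8.
  x = λ² - 12 - 12 = 64 - 24 ≡ 2; y = λ·(12 - 2) - 6 ≡ 17. → (2, 17)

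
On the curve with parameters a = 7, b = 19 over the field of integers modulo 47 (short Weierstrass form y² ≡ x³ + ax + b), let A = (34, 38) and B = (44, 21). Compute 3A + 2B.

First 3A:
Repeated addition: build up to 3A.
2A: tangent at (34, 38): λ = (3·34² + 7)/(2·38) ≡ 44/29. 29⁻¹ ≡ 13 (mod 47), so λ ≡ 44·13 ≡ 8.
  x = λ² - 34 - 34 = 64 - 68 ≡ 43; y = λ·(34 - 43) - 38 ≡ 31. → (43, 31)
3A: (43, 31) + (34, 38). λ = (38 - 31)/(34 - 43) ≡ 7/38 mod 47. 38⁻¹ ≡ 26 (mod 47), so λ ≡ 41.
  x = λ² - 43 - 34 = 1681 - 77 ≡ 6; y = λ·(43 - 6) - 31 ≡ 29. → (6, 29)
3A = (6, 29).
Next 2B:
Repeated addition: build up to 2B.
2B: tangent at (44, 21): λ = (3·44² + 7)/(2·21) ≡ 34/42. 42⁻¹ ≡ 28 (mod 47) since 42·28 = 1176 ≡ 1, so λ ≡ 34·28 ≡ 12.
  x = λ² - 44 - 44 = 144 - 88 ≡ 9; y = λ·(44 - 9) - 21 ≡ 23. → (9, 23)
2B = (9, 23).
Finally 3A + 2B:
(6, 29) + (9, 23). λ = (23 - 29)/(9 - 6) ≡ 41/3 mod 47. 3⁻¹ ≡ 16 (mod 47) since 3·16 = 48 ≡ 1, so λ ≡ 45.
  x = λ² - 6 - 9 = 2025 - 15 ≡ 36; y = λ·(6 - 36) - 29 ≡ 31. → (36, 31)

(36, 31)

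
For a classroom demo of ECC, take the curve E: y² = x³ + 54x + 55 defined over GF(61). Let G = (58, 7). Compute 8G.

Repeated addition: build up to 8G.
2G: tangent at (58, 7): λ = (3·58² + 54)/(2·7) ≡ 20/14. 14⁻¹ ≡ 48 (mod 61), so λ ≡ 20·48 ≡ 45.
  x = λ² - 58 - 58 = 2025 - 116 ≡ 18; y = λ·(58 - 18) - 7 ≡ 24. → (18, 24)
3G: (18, 24) + (58, 7). λ = (7 - 24)/(58 - 18) ≡ 44/40 mod 61. 40⁻¹ ≡ 29 (mod 61) since 40·29 = 1160 ≡ 1, so λ ≡ 56.
  x = λ² - 18 - 58 = 3136 - 76 ≡ 10; y = λ·(18 - 10) - 24 ≡ 58. → (10, 58)
4G: (10, 58) + (58, 7). λ = (7 - 58)/(58 - 10) ≡ 10/48 mod 61. 48⁻¹ ≡ 14 (mod 61), so λ ≡ 18.
  x = λ² - 10 - 58 = 324 - 68 ≡ 12; y = λ·(10 - 12) - 58 ≡ 28. → (12, 28)
5G: (12, 28) + (58, 7). λ = (7 - 28)/(58 - 12) ≡ 40/46 mod 61. 46⁻¹ ≡ 4 (mod 61), so λ ≡ 38.
  x = λ² - 12 - 58 = 1444 - 70 ≡ 32; y = λ·(12 - 32) - 28 ≡ 5. → (32, 5)
6G: (32, 5) + (58, 7). λ = (7 - 5)/(58 - 32) ≡ 2/26 mod 61. 26⁻¹ ≡ 54 (mod 61), so λ ≡ 47.
  x = λ² - 32 - 58 = 2209 - 90 ≡ 45; y = λ·(32 - 45) - 5 ≡ 55. → (45, 55)
7G: (45, 55) + (58, 7). λ = (7 - 55)/(58 - 45) ≡ 13/13 mod 61. 13⁻¹ ≡ 47 (mod 61), so λ ≡ 1.
  x = λ² - 45 - 58 = 1 - 103 ≡ 20; y = λ·(45 - 20) - 55 ≡ 31. → (20, 31)
8G: (20, 31) + (58, 7). λ = (7 - 31)/(58 - 20) ≡ 37/38 mod 61. 38⁻¹ ≡ 53 (mod 61), so λ ≡ 9.
  x = λ² - 20 - 58 = 81 - 78 ≡ 3; y = λ·(20 - 3) - 31 ≡ 0. → (3, 0)

(3, 0)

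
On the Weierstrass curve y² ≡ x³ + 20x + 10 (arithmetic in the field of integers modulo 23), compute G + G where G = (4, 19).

tangent at (4, 19): λ = (3·4² + 20)/(2·19) ≡ 22/15. 15⁻¹ ≡ 20 (mod 23), so λ ≡ 22·20 ≡ 3.
  x = λ² - 4 - 4 = 9 - 8 ≡ 1; y = λ·(4 - 1) - 19 ≡ 13. → (1, 13)

(1, 13)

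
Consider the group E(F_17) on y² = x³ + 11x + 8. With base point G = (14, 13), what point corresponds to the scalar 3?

(10, 9)

Repeated addition: build up to 3G.
2G: tangent at (14, 13): λ = (3·14² + 11)/(2·13) ≡ 4/9. 9⁻¹ ≡ 2 (mod 17), so λ ≡ 4·2 ≡ 8.
  x = λ² - 14 - 14 = 64 - 28 ≡ 2; y = λ·(14 - 2) - 13 ≡ 15. → (2, 15)
3G: (2, 15) + (14, 13). λ = (13 - 15)/(14 - 2) ≡ 15/12 mod 17. 12⁻¹ ≡ 10 (mod 17), so λ ≡ 14.
  x = λ² - 2 - 14 = 196 - 16 ≡ 10; y = λ·(2 - 10) - 15 ≡ 9. → (10, 9)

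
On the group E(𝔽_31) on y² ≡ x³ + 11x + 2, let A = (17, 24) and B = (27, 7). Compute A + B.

(15, 16)

(17, 24) + (27, 7). λ = (7 - 24)/(27 - 17) ≡ 14/10 mod 31. 10⁻¹ ≡ 28 (mod 31) since 10·28 = 280 ≡ 1, so λ ≡ 20.
  x = λ² - 17 - 27 = 400 - 44 ≡ 15; y = λ·(17 - 15) - 24 ≡ 16. → (15, 16)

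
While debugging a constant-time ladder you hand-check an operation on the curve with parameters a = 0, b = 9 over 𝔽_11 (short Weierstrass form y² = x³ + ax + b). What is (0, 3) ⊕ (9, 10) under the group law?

(6, 7)

(0, 3) + (9, 10). λ = (10 - 3)/(9 - 0) ≡ 7/9 mod 11. 9⁻¹ ≡ 5 (mod 11) since 9·5 = 45 ≡ 1, so λ ≡ 2.
  x = λ² - 0 - 9 = 4 - 9 ≡ 6; y = λ·(0 - 6) - 3 ≡ 7. → (6, 7)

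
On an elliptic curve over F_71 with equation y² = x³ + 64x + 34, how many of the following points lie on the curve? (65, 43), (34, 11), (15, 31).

(65, 43): 43² ≡ 3, rhs ≡ 2 → off.
(34, 11): 11² ≡ 50, rhs ≡ 50 → on.
(15, 31): 31² ≡ 38, rhs ≡ 38 → on.

2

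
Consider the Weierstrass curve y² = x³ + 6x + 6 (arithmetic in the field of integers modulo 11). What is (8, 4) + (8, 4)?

(6, 7)

tangent at (8, 4): λ = (3·8² + 6)/(2·4) ≡ 0/8. 8⁻¹ ≡ 7 (mod 11) since 8·7 = 56 ≡ 1, so λ ≡ 0·7 ≡ 0.
  x = λ² - 8 - 8 = 0 - 16 ≡ 6; y = λ·(8 - 6) - 4 ≡ 7. → (6, 7)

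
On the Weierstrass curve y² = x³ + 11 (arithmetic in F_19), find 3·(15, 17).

Write P = (15, 17).
Repeated addition: build up to 3P.
2P: tangent at (15, 17): λ = (3·15² + 0)/(2·17) ≡ 10/15. 15⁻¹ ≡ 14 (mod 19), so λ ≡ 10·14 ≡ 7.
  x = λ² - 15 - 15 = 49 - 30 ≡ 0; y = λ·(15 - 0) - 17 ≡ 12. → (0, 12)
3P: (0, 12) + (15, 17). λ = (17 - 12)/(15 - 0) ≡ 5/15 mod 19. 15⁻¹ ≡ 14 (mod 19) since 15·14 = 210 ≡ 1, so λ ≡ 13.
  x = λ² - 0 - 15 = 169 - 15 ≡ 2; y = λ·(0 - 2) - 12 ≡ 0. → (2, 0)

(2, 0)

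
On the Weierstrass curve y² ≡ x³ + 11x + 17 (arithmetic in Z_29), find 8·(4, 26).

Write G = (4, 26).
Double-and-add on 8 = (1000)₂. Start with G = (4, 26) for the leading 1-bit.
double: tangent at (4, 26): λ = (3·4² + 11)/(2·26) ≡ 1/23. 23⁻¹ ≡ 24 (mod 29), so λ ≡ 1·24 ≡ 24.
  x = λ² - 4 - 4 = 576 - 8 ≡ 17; y = λ·(4 - 17) - 26 ≡ 10. → (17, 10)
double: tangent at (17, 10): λ = (3·17² + 11)/(2·10) ≡ 8/20. 20⁻¹ ≡ 16 (mod 29) since 20·16 = 320 ≡ 1, so λ ≡ 8·16 ≡ 12.
  x = λ² - 17 - 17 = 144 - 34 ≡ 23; y = λ·(17 - 23) - 10 ≡ 5. → (23, 5)
double: tangent at (23, 5): λ = (3·23² + 11)/(2·5) ≡ 3/10. 10⁻¹ ≡ 3 (mod 29), so λ ≡ 3·3 ≡ 9.
  x = λ² - 23 - 23 = 81 - 46 ≡ 6; y = λ·(23 - 6) - 5 ≡ 3. → (6, 3)

(6, 3)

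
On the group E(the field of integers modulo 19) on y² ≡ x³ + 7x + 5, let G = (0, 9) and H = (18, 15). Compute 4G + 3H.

(10, 7)

First 4G:
Repeated addition: build up to 4G.
2G: tangent at (0, 9): λ = (3·0² + 7)/(2·9) ≡ 7/18. 18⁻¹ ≡ 18 (mod 19), so λ ≡ 7·18 ≡ 12.
  x = λ² - 0 - 0 = 144 - 0 ≡ 11; y = λ·(0 - 11) - 9 ≡ 11. → (11, 11)
3G: (11, 11) + (0, 9). λ = (9 - 11)/(0 - 11) ≡ 17/8 mod 19. 8⁻¹ ≡ 12 (mod 19), so λ ≡ 14.
  x = λ² - 11 - 0 = 196 - 11 ≡ 14; y = λ·(11 - 14) - 11 ≡ 4. → (14, 4)
4G: (14, 4) + (0, 9). λ = (9 - 4)/(0 - 14) ≡ 5/5 mod 19. 5⁻¹ ≡ 4 (mod 19) since 5·4 = 20 ≡ 1, so λ ≡ 1.
  x = λ² - 14 - 0 = 1 - 14 ≡ 6; y = λ·(14 - 6) - 4 ≡ 4. → (6, 4)
4G = (6, 4).
Next 3H:
Repeated addition: build up to 3H.
2H: tangent at (18, 15): λ = (3·18² + 7)/(2·15) ≡ 10/11. 11⁻¹ ≡ 7 (mod 19), so λ ≡ 10·7 ≡ 13.
  x = λ² - 18 - 18 = 169 - 36 ≡ 0; y = λ·(18 - 0) - 15 ≡ 10. → (0, 10)
3H: (0, 10) + (18, 15). λ = (15 - 10)/(18 - 0) ≡ 5/18 mod 19. 18⁻¹ ≡ 18 (mod 19), so λ ≡ 14.
  x = λ² - 0 - 18 = 196 - 18 ≡ 7; y = λ·(0 - 7) - 10 ≡ 6. → (7, 6)
3H = (7, 6).
Finally 4G + 3H:
(6, 4) + (7, 6). λ = (6 - 4)/(7 - 6) ≡ 2/1 mod 19. 1⁻¹ ≡ 1 (mod 19), so λ ≡ 2.
  x = λ² - 6 - 7 = 4 - 13 ≡ 10; y = λ·(6 - 10) - 4 ≡ 7. → (10, 7)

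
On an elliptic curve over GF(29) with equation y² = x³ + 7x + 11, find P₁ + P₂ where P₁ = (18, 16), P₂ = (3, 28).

(4, 25)

(18, 16) + (3, 28). λ = (28 - 16)/(3 - 18) ≡ 12/14 mod 29. 14⁻¹ ≡ 27 (mod 29) since 14·27 = 378 ≡ 1, so λ ≡ 5.
  x = λ² - 18 - 3 = 25 - 21 ≡ 4; y = λ·(18 - 4) - 16 ≡ 25. → (4, 25)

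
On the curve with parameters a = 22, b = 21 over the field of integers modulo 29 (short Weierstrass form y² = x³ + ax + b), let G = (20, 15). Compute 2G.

(5, 16)

tangent at (20, 15): λ = (3·20² + 22)/(2·15) ≡ 4/1. 1⁻¹ ≡ 1 (mod 29), so λ ≡ 4·1 ≡ 4.
  x = λ² - 20 - 20 = 16 - 40 ≡ 5; y = λ·(20 - 5) - 15 ≡ 16. → (5, 16)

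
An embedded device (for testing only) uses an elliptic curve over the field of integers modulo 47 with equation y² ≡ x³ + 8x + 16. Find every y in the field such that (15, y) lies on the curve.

none

x³ + 8x + 16 = 3511 ≡ 33 (mod 47).
33 is a non-residue mod 47; no y exists.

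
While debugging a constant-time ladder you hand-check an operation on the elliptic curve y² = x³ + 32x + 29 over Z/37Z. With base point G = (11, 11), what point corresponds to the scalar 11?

(32, 22)

Double-and-add on 11 = (1011)₂. Start with G = (11, 11) for the leading 1-bit.
double: tangent at (11, 11): λ = (3·11² + 32)/(2·11) ≡ 25/22. 22⁻¹ ≡ 32 (mod 37), so λ ≡ 25·32 ≡ 23.
  x = λ² - 11 - 11 = 529 - 22 ≡ 26; y = λ·(11 - 26) - 11 ≡ 14. → (26, 14)
double: tangent at (26, 14): λ = (3·26² + 32)/(2·14) ≡ 25/28. 28⁻¹ ≡ 4 (mod 37), so λ ≡ 25·4 ≡ 26.
  x = λ² - 26 - 26 = 676 - 52 ≡ 32; y = λ·(26 - 32) - 14 ≡ 15. → (32, 15)
add G: (32, 15) + (11, 11). λ = (11 - 15)/(11 - 32) ≡ 33/16 mod 37. 16⁻¹ ≡ 7 (mod 37) since 16·7 = 112 ≡ 1, so λ ≡ 9.
  x = λ² - 32 - 11 = 81 - 43 ≡ 1; y = λ·(32 - 1) - 15 ≡ 5. → (1, 5)
double: tangent at (1, 5): λ = (3·1² + 32)/(2·5) ≡ 35/10. 10⁻¹ ≡ 26 (mod 37), so λ ≡ 35·26 ≡ 22.
  x = λ² - 1 - 1 = 484 - 2 ≡ 1; y = λ·(1 - 1) - 5 ≡ 32. → (1, 32)
add G: (1, 32) + (11, 11). λ = (11 - 32)/(11 - 1) ≡ 16/10 mod 37. 10⁻¹ ≡ 26 (mod 37), so λ ≡ 9.
  x = λ² - 1 - 11 = 81 - 12 ≡ 32; y = λ·(1 - 32) - 32 ≡ 22. → (32, 22)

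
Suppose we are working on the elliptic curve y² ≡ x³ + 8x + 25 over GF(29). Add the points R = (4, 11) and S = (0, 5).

(20, 23)

(4, 11) + (0, 5). λ = (5 - 11)/(0 - 4) ≡ 23/25 mod 29. 25⁻¹ ≡ 7 (mod 29), so λ ≡ 16.
  x = λ² - 4 - 0 = 256 - 4 ≡ 20; y = λ·(4 - 20) - 11 ≡ 23. → (20, 23)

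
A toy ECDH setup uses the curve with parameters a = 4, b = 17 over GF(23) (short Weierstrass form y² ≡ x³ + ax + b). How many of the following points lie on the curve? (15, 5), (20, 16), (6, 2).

(15, 5): 5² ≡ 2, rhs ≡ 2 → on.
(20, 16): 16² ≡ 3, rhs ≡ 1 → off.
(6, 2): 2² ≡ 4, rhs ≡ 4 → on.

2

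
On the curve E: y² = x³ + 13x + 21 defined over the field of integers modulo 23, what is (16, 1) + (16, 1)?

(20, 1)

tangent at (16, 1): λ = (3·16² + 13)/(2·1) ≡ 22/2. 2⁻¹ ≡ 12 (mod 23), so λ ≡ 22·12 ≡ 11.
  x = λ² - 16 - 16 = 121 - 32 ≡ 20; y = λ·(16 - 20) - 1 ≡ 1. → (20, 1)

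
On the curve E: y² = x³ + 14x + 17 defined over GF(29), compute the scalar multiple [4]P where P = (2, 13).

Double-and-add on 4 = (100)₂. Start with P = (2, 13) for the leading 1-bit.
double: tangent at (2, 13): λ = (3·2² + 14)/(2·13) ≡ 26/26. 26⁻¹ ≡ 19 (mod 29) since 26·19 = 494 ≡ 1, so λ ≡ 26·19 ≡ 1.
  x = λ² - 2 - 2 = 1 - 4 ≡ 26; y = λ·(2 - 26) - 13 ≡ 21. → (26, 21)
double: tangent at (26, 21): λ = (3·26² + 14)/(2·21) ≡ 12/13. 13⁻¹ ≡ 9 (mod 29) since 13·9 = 117 ≡ 1, so λ ≡ 12·9 ≡ 21.
  x = λ² - 26 - 26 = 441 - 52 ≡ 12; y = λ·(26 - 12) - 21 ≡ 12. → (12, 12)

(12, 12)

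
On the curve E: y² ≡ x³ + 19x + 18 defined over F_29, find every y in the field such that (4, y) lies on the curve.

x³ + 19x + 18 = 158 ≡ 13 (mod 29).
Square roots of 13 mod 29: 10 and 19 (since 10² = 100 ≡ 13).

10, 19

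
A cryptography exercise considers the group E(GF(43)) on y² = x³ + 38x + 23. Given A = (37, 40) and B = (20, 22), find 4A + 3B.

First 4A:
Double-and-add on 4 = (100)₂. Start with A = (37, 40) for the leading 1-bit.
double: tangent at (37, 40): λ = (3·37² + 38)/(2·40) ≡ 17/37. 37⁻¹ ≡ 7 (mod 43) since 37·7 = 259 ≡ 1, so λ ≡ 17·7 ≡ 33.
  x = λ² - 37 - 37 = 1089 - 74 ≡ 26; y = λ·(37 - 26) - 40 ≡ 22. → (26, 22)
double: tangent at (26, 22): λ = (3·26² + 38)/(2·22) ≡ 2/1. 1⁻¹ ≡ 1 (mod 43), so λ ≡ 2·1 ≡ 2.
  x = λ² - 26 - 26 = 4 - 52 ≡ 38; y = λ·(26 - 38) - 22 ≡ 40. → (38, 40)
4A = (38, 40).
Next 3B:
Repeated addition: build up to 3B.
2B: tangent at (20, 22): λ = (3·20² + 38)/(2·22) ≡ 34/1. 1⁻¹ ≡ 1 (mod 43), so λ ≡ 34·1 ≡ 34.
  x = λ² - 20 - 20 = 1156 - 40 ≡ 41; y = λ·(20 - 41) - 22 ≡ 38. → (41, 38)
3B: (41, 38) + (20, 22). λ = (22 - 38)/(20 - 41) ≡ 27/22 mod 43. 22⁻¹ ≡ 2 (mod 43), so λ ≡ 11.
  x = λ² - 41 - 20 = 121 - 61 ≡ 17; y = λ·(41 - 17) - 38 ≡ 11. → (17, 11)
3B = (17, 11).
Finally 4A + 3B:
(38, 40) + (17, 11). λ = (11 - 40)/(17 - 38) ≡ 14/22 mod 43. 22⁻¹ ≡ 2 (mod 43), so λ ≡ 28.
  x = λ² - 38 - 17 = 784 - 55 ≡ 41; y = λ·(38 - 41) - 40 ≡ 5. → (41, 5)

(41, 5)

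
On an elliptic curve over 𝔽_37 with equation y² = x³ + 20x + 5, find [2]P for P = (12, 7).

tangent at (12, 7): λ = (3·12² + 20)/(2·7) ≡ 8/14. 14⁻¹ ≡ 8 (mod 37) since 14·8 = 112 ≡ 1, so λ ≡ 8·8 ≡ 27.
  x = λ² - 12 - 12 = 729 - 24 ≡ 2; y = λ·(12 - 2) - 7 ≡ 4. → (2, 4)

(2, 4)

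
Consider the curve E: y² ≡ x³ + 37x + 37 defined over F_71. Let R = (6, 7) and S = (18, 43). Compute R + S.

(6, 7) + (18, 43). λ = (43 - 7)/(18 - 6) ≡ 36/12 mod 71. 12⁻¹ ≡ 6 (mod 71) since 12·6 = 72 ≡ 1, so λ ≡ 3.
  x = λ² - 6 - 18 = 9 - 24 ≡ 56; y = λ·(6 - 56) - 7 ≡ 56. → (56, 56)

(56, 56)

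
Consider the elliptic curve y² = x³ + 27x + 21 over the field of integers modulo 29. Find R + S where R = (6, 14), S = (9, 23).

(23, 22)

(6, 14) + (9, 23). λ = (23 - 14)/(9 - 6) ≡ 9/3 mod 29. 3⁻¹ ≡ 10 (mod 29) since 3·10 = 30 ≡ 1, so λ ≡ 3.
  x = λ² - 6 - 9 = 9 - 15 ≡ 23; y = λ·(6 - 23) - 14 ≡ 22. → (23, 22)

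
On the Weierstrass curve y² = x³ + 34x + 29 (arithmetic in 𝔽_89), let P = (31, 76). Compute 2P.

tangent at (31, 76): λ = (3·31² + 34)/(2·76) ≡ 69/63. 63⁻¹ ≡ 65 (mod 89) since 63·65 = 4095 ≡ 1, so λ ≡ 69·65 ≡ 35.
  x = λ² - 31 - 31 = 1225 - 62 ≡ 6; y = λ·(31 - 6) - 76 ≡ 87. → (6, 87)

(6, 87)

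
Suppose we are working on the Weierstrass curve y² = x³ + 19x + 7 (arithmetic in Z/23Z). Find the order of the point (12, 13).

2P: tangent at (12, 13): λ = (3·12² + 19)/(2·13) ≡ 14/3. 3⁻¹ ≡ 8 (mod 23), so λ ≡ 14·8 ≡ 20.
  x = λ² - 12 - 12 = 400 - 24 ≡ 8; y = λ·(12 - 8) - 13 ≡ 21. → (8, 21)
3P: (8, 21) + (12, 13). λ = (13 - 21)/(12 - 8) ≡ 15/4 mod 23. 4⁻¹ ≡ 6 (mod 23) since 4·6 = 24 ≡ 1, so λ ≡ 21.
  x = λ² - 8 - 12 = 441 - 20 ≡ 7; y = λ·(8 - 7) - 21 ≡ 0. → (7, 0)
4P: (7, 0) + (12, 13). λ = (13 - 0)/(12 - 7) ≡ 13/5 mod 23. 5⁻¹ ≡ 14 (mod 23), so λ ≡ 21.
  x = λ² - 7 - 12 = 441 - 19 ≡ 8; y = λ·(7 - 8) - 0 ≡ 2. → (8, 2)
5P: (8, 2) + (12, 13). λ = (13 - 2)/(12 - 8) ≡ 11/4 mod 23. 4⁻¹ ≡ 6 (mod 23) since 4·6 = 24 ≡ 1, so λ ≡ 20.
  x = λ² - 8 - 12 = 400 - 20 ≡ 12; y = λ·(8 - 12) - 2 ≡ 10. → (12, 10)
6P: (12, 10) + (12, 13): same x and y₁ ≡ -y₂, so the sum is ∞.
6P = ∞, so the order is 6.

6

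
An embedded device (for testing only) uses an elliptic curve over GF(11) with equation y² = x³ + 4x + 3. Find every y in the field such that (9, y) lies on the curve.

x³ + 4x + 3 = 768 ≡ 9 (mod 11).
Square roots of 9 mod 11: 3 and 8 (since 3² = 9 ≡ 9).

3, 8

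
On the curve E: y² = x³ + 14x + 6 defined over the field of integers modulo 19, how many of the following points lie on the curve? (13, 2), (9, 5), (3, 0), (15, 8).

(13, 2): 2² ≡ 4, rhs ≡ 10 → off.
(9, 5): 5² ≡ 6, rhs ≡ 6 → on.
(3, 0): 0² ≡ 0, rhs ≡ 18 → off.
(15, 8): 8² ≡ 7, rhs ≡ 0 → off.

1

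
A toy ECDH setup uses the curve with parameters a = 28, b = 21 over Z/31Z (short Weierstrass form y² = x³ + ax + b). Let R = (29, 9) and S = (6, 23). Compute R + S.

(29, 9) + (6, 23). λ = (23 - 9)/(6 - 29) ≡ 14/8 mod 31. 8⁻¹ ≡ 4 (mod 31) since 8·4 = 32 ≡ 1, so λ ≡ 25.
  x = λ² - 29 - 6 = 625 - 35 ≡ 1; y = λ·(29 - 1) - 9 ≡ 9. → (1, 9)

(1, 9)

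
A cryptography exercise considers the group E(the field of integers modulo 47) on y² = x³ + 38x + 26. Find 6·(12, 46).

Write G = (12, 46).
Repeated addition: build up to 6G.
2G: tangent at (12, 46): λ = (3·12² + 38)/(2·46) ≡ 0/45. 45⁻¹ ≡ 23 (mod 47) since 45·23 = 1035 ≡ 1, so λ ≡ 0·23 ≡ 0.
  x = λ² - 12 - 12 = 0 - 24 ≡ 23; y = λ·(12 - 23) - 46 ≡ 1. → (23, 1)
3G: (23, 1) + (12, 46). λ = (46 - 1)/(12 - 23) ≡ 45/36 mod 47. 36⁻¹ ≡ 17 (mod 47), so λ ≡ 13.
  x = λ² - 23 - 12 = 169 - 35 ≡ 40; y = λ·(23 - 40) - 1 ≡ 13. → (40, 13)
4G: (40, 13) + (12, 46). λ = (46 - 13)/(12 - 40) ≡ 33/19 mod 47. 19⁻¹ ≡ 5 (mod 47) since 19·5 = 95 ≡ 1, so λ ≡ 24.
  x = λ² - 40 - 12 = 576 - 52 ≡ 7; y = λ·(40 - 7) - 13 ≡ 27. → (7, 27)
5G: (7, 27) + (12, 46). λ = (46 - 27)/(12 - 7) ≡ 19/5 mod 47. 5⁻¹ ≡ 19 (mod 47), so λ ≡ 32.
  x = λ² - 7 - 12 = 1024 - 19 ≡ 18; y = λ·(7 - 18) - 27 ≡ 44. → (18, 44)
6G: (18, 44) + (12, 46). λ = (46 - 44)/(12 - 18) ≡ 2/41 mod 47. 41⁻¹ ≡ 39 (mod 47) since 41·39 = 1599 ≡ 1, so λ ≡ 31.
  x = λ² - 18 - 12 = 961 - 30 ≡ 38; y = λ·(18 - 38) - 44 ≡ 41. → (38, 41)

(38, 41)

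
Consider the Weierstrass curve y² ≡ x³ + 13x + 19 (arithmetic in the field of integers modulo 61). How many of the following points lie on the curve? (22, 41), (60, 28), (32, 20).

1

(22, 41): 41² ≡ 34, rhs ≡ 34 → on.
(60, 28): 28² ≡ 52, rhs ≡ 5 → off.
(32, 20): 20² ≡ 34, rhs ≡ 19 → off.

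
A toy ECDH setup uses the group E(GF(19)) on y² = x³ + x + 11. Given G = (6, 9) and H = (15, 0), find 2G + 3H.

First 2G:
Repeated addition: build up to 2G.
2G: tangent at (6, 9): λ = (3·6² + 1)/(2·9) ≡ 14/18. 18⁻¹ ≡ 18 (mod 19) since 18·18 = 324 ≡ 1, so λ ≡ 14·18 ≡ 5.
  x = λ² - 6 - 6 = 25 - 12 ≡ 13; y = λ·(6 - 13) - 9 ≡ 13. → (13, 13)
2G = (13, 13).
Next 3H:
Repeated addition: build up to 3H.
2H: (15, 0) + (15, 0): same x and y₁ ≡ -y₂, so the sum is 𝒪.
3H: 𝒪 + (15, 0) = (15, 0) (identity).
3H = (15, 0).
Finally 2G + 3H:
(13, 13) + (15, 0). λ = (0 - 13)/(15 - 13) ≡ 6/2 mod 19. 2⁻¹ ≡ 10 (mod 19) since 2·10 = 20 ≡ 1, so λ ≡ 3.
  x = λ² - 13 - 15 = 9 - 28 ≡ 0; y = λ·(13 - 0) - 13 ≡ 7. → (0, 7)

(0, 7)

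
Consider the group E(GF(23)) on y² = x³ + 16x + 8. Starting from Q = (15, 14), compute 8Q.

(19, 15)

Double-and-add on 8 = (1000)₂. Start with Q = (15, 14) for the leading 1-bit.
double: tangent at (15, 14): λ = (3·15² + 16)/(2·14) ≡ 1/5. 5⁻¹ ≡ 14 (mod 23), so λ ≡ 1·14 ≡ 14.
  x = λ² - 15 - 15 = 196 - 30 ≡ 5; y = λ·(15 - 5) - 14 ≡ 11. → (5, 11)
double: tangent at (5, 11): λ = (3·5² + 16)/(2·11) ≡ 22/22. 22⁻¹ ≡ 22 (mod 23), so λ ≡ 22·22 ≡ 1.
  x = λ² - 5 - 5 = 1 - 10 ≡ 14; y = λ·(5 - 14) - 11 ≡ 3. → (14, 3)
double: tangent at (14, 3): λ = (3·14² + 16)/(2·3) ≡ 6/6. 6⁻¹ ≡ 4 (mod 23) since 6·4 = 24 ≡ 1, so λ ≡ 6·4 ≡ 1.
  x = λ² - 14 - 14 = 1 - 28 ≡ 19; y = λ·(14 - 19) - 3 ≡ 15. → (19, 15)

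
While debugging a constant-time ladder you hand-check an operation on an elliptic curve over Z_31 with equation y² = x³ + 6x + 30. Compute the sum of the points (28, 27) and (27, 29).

(28, 27) + (27, 29). λ = (29 - 27)/(27 - 28) ≡ 2/30 mod 31. 30⁻¹ ≡ 30 (mod 31), so λ ≡ 29.
  x = λ² - 28 - 27 = 841 - 55 ≡ 11; y = λ·(28 - 11) - 27 ≡ 1. → (11, 1)

(11, 1)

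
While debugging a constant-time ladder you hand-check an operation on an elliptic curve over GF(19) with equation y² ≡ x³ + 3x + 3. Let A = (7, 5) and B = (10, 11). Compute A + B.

(6, 16)

(7, 5) + (10, 11). λ = (11 - 5)/(10 - 7) ≡ 6/3 mod 19. 3⁻¹ ≡ 13 (mod 19), so λ ≡ 2.
  x = λ² - 7 - 10 = 4 - 17 ≡ 6; y = λ·(7 - 6) - 5 ≡ 16. → (6, 16)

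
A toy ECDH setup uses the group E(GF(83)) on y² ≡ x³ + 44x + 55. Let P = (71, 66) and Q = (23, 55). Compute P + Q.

(71, 66) + (23, 55). λ = (55 - 66)/(23 - 71) ≡ 72/35 mod 83. 35⁻¹ ≡ 19 (mod 83) since 35·19 = 665 ≡ 1, so λ ≡ 40.
  x = λ² - 71 - 23 = 1600 - 94 ≡ 12; y = λ·(71 - 12) - 66 ≡ 53. → (12, 53)

(12, 53)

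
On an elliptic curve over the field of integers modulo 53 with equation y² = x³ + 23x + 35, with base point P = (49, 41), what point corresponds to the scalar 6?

(45, 44)

Double-and-add on 6 = (110)₂. Start with P = (49, 41) for the leading 1-bit.
double: tangent at (49, 41): λ = (3·49² + 23)/(2·41) ≡ 18/29. 29⁻¹ ≡ 11 (mod 53), so λ ≡ 18·11 ≡ 39.
  x = λ² - 49 - 49 = 1521 - 98 ≡ 45; y = λ·(49 - 45) - 41 ≡ 9. → (45, 9)
add P: (45, 9) + (49, 41). λ = (41 - 9)/(49 - 45) ≡ 32/4 mod 53. 4⁻¹ ≡ 40 (mod 53) since 4·40 = 160 ≡ 1, so λ ≡ 8.
  x = λ² - 45 - 49 = 64 - 94 ≡ 23; y = λ·(45 - 23) - 9 ≡ 8. → (23, 8)
double: tangent at (23, 8): λ = (3·23² + 23)/(2·8) ≡ 20/16. 16⁻¹ ≡ 10 (mod 53), so λ ≡ 20·10 ≡ 41.
  x = λ² - 23 - 23 = 1681 - 46 ≡ 45; y = λ·(23 - 45) - 8 ≡ 44. → (45, 44)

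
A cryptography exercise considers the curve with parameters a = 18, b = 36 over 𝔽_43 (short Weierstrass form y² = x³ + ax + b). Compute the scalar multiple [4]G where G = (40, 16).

Repeated addition: build up to 4G.
2G: tangent at (40, 16): λ = (3·40² + 18)/(2·16) ≡ 2/32. 32⁻¹ ≡ 39 (mod 43) since 32·39 = 1248 ≡ 1, so λ ≡ 2·39 ≡ 35.
  x = λ² - 40 - 40 = 1225 - 80 ≡ 27; y = λ·(40 - 27) - 16 ≡ 9. → (27, 9)
3G: (27, 9) + (40, 16). λ = (16 - 9)/(40 - 27) ≡ 7/13 mod 43. 13⁻¹ ≡ 10 (mod 43) since 13·10 = 130 ≡ 1, so λ ≡ 27.
  x = λ² - 27 - 40 = 729 - 67 ≡ 17; y = λ·(27 - 17) - 9 ≡ 3. → (17, 3)
4G: (17, 3) + (40, 16). λ = (16 - 3)/(40 - 17) ≡ 13/23 mod 43. 23⁻¹ ≡ 15 (mod 43), so λ ≡ 23.
  x = λ² - 17 - 40 = 529 - 57 ≡ 42; y = λ·(17 - 42) - 3 ≡ 24. → (42, 24)

(42, 24)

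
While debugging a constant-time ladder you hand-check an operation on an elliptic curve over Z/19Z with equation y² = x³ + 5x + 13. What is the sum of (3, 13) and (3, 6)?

The two points share x = 3 and their y-coordinates satisfy 13 + 6 ≡ 0 (mod 19), so they are inverses. Their sum is O.

O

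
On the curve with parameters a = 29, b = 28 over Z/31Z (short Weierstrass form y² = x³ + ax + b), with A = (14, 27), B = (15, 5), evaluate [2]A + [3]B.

First 2A:
Repeated addition: build up to 2A.
2A: tangent at (14, 27): λ = (3·14² + 29)/(2·27) ≡ 28/23. 23⁻¹ ≡ 27 (mod 31), so λ ≡ 28·27 ≡ 12.
  x = λ² - 14 - 14 = 144 - 28 ≡ 23; y = λ·(14 - 23) - 27 ≡ 20. → (23, 20)
2A = (23, 20).
Next 3B:
Repeated addition: build up to 3B.
2B: tangent at (15, 5): λ = (3·15² + 29)/(2·5) ≡ 22/10. 10⁻¹ ≡ 28 (mod 31), so λ ≡ 22·28 ≡ 27.
  x = λ² - 15 - 15 = 729 - 30 ≡ 17; y = λ·(15 - 17) - 5 ≡ 3. → (17, 3)
3B: (17, 3) + (15, 5). λ = (5 - 3)/(15 - 17) ≡ 2/29 mod 31. 29⁻¹ ≡ 15 (mod 31) since 29·15 = 435 ≡ 1, so λ ≡ 30.
  x = λ² - 17 - 15 = 900 - 32 ≡ 0; y = λ·(17 - 0) - 3 ≡ 11. → (0, 11)
3B = (0, 11).
Finally 2A + 3B:
(23, 20) + (0, 11). λ = (11 - 20)/(0 - 23) ≡ 22/8 mod 31. 8⁻¹ ≡ 4 (mod 31), so λ ≡ 26.
  x = λ² - 23 - 0 = 676 - 23 ≡ 2; y = λ·(23 - 2) - 20 ≡ 30. → (2, 30)

(2, 30)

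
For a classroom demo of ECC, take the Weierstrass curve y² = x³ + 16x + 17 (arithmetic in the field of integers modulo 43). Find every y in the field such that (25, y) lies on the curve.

x³ + 16x + 17 = 16042 ≡ 3 (mod 43).
3 is a non-residue mod 43; no y exists.

none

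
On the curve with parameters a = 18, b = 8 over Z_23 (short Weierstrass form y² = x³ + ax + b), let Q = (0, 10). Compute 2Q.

tangent at (0, 10): λ = (3·0² + 18)/(2·10) ≡ 18/20. 20⁻¹ ≡ 15 (mod 23), so λ ≡ 18·15 ≡ 17.
  x = λ² - 0 - 0 = 289 - 0 ≡ 13; y = λ·(0 - 13) - 10 ≡ 22. → (13, 22)

(13, 22)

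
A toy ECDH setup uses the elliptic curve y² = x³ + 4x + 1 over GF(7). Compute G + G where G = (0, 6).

(4, 2)

tangent at (0, 6): λ = (3·0² + 4)/(2·6) ≡ 4/5. 5⁻¹ ≡ 3 (mod 7), so λ ≡ 4·3 ≡ 5.
  x = λ² - 0 - 0 = 25 - 0 ≡ 4; y = λ·(0 - 4) - 6 ≡ 2. → (4, 2)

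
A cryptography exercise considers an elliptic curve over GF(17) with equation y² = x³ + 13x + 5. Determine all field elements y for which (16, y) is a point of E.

x³ + 13x + 5 = 4309 ≡ 8 (mod 17).
Square roots of 8 mod 17: 5 and 12 (since 5² = 25 ≡ 8).

5, 12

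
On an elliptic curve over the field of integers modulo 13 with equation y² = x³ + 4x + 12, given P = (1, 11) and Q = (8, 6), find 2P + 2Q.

(9, 7)

First 2P:
Repeated addition: build up to 2P.
2P: tangent at (1, 11): λ = (3·1² + 4)/(2·11) ≡ 7/9. 9⁻¹ ≡ 3 (mod 13) since 9·3 = 27 ≡ 1, so λ ≡ 7·3 ≡ 8.
  x = λ² - 1 - 1 = 64 - 2 ≡ 10; y = λ·(1 - 10) - 11 ≡ 8. → (10, 8)
2P = (10, 8).
Next 2Q:
Repeated addition: build up to 2Q.
2Q: tangent at (8, 6): λ = (3·8² + 4)/(2·6) ≡ 1/12. 12⁻¹ ≡ 12 (mod 13), so λ ≡ 1·12 ≡ 12.
  x = λ² - 8 - 8 = 144 - 16 ≡ 11; y = λ·(8 - 11) - 6 ≡ 10. → (11, 10)
2Q = (11, 10).
Finally 2P + 2Q:
(10, 8) + (11, 10). λ = (10 - 8)/(11 - 10) ≡ 2/1 mod 13. 1⁻¹ ≡ 1 (mod 13), so λ ≡ 2.
  x = λ² - 10 - 11 = 4 - 21 ≡ 9; y = λ·(10 - 9) - 8 ≡ 7. → (9, 7)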